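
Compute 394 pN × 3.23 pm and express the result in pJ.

0.00000000127262 pJ

394 × 10^-12 × 3.23 × 10^-12 = 1272.62 × 10^-24 J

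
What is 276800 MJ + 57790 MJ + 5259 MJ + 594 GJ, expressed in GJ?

In GJ:
  276800 MJ = 276800 × 10^-3 GJ = 276.8
  57790 MJ = 57790 × 10^-3 GJ = 57.79
  5259 MJ = 5259 × 10^-3 GJ = 5.259
  594 GJ → 594
Sum: 276.8 + 57.79 + 5.259 + 594 = 933.849

933.849 GJ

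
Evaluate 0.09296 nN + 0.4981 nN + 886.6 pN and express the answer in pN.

1477.66 pN

In pN:
  0.09296 nN = 0.09296 × 10³ pN = 92.96
  0.4981 nN = 0.4981 × 10³ pN = 498.1
  886.6 pN → 886.6
Sum: 92.96 + 498.1 + 886.6 = 1477.66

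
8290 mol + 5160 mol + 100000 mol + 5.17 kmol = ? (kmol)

In kmol:
  8290 mol = 8290 × 10⁻³ kmol = 8.29
  5160 mol = 5160 × 10⁻³ kmol = 5.16
  100000 mol = 100000 × 10⁻³ kmol = 100
  5.17 kmol → 5.17
Sum: 8.29 + 5.16 + 100 + 5.17 = 118.62

118.62 kmol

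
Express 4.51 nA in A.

nano = 1e-9, (no prefix) = 1e0; factor is 1e-9.
4.51 × 1e-9 = 0.00000000451

0.00000000451 A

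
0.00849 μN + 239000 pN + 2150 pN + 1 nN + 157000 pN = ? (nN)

407.64 nN

In nN:
  0.00849 μN = 0.00849 × 10^3 nN = 8.49
  239000 pN = 239000 × 10^-3 nN = 239
  2150 pN = 2150 × 10^-3 nN = 2.15
  1 nN → 1
  157000 pN = 157000 × 10^-3 nN = 157
Sum: 8.49 + 239 + 2.15 + 1 + 157 = 407.64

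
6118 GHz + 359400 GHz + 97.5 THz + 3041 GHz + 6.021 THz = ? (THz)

472.08 THz

In THz:
  6118 GHz = 6118e-3 THz = 6.118
  359400 GHz = 359400e-3 THz = 359.4
  97.5 THz → 97.5
  3041 GHz = 3041e-3 THz = 3.041
  6.021 THz → 6.021
Sum: 6.118 + 359.4 + 97.5 + 3.041 + 6.021 = 472.08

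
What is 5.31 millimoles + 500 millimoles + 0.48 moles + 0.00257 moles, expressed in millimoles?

987.88 millimoles

In millimoles:
  5.31 millimoles → 5.31
  500 millimoles → 500
  0.48 moles = 0.48 × 10^3 millimoles = 480
  0.00257 moles = 0.00257 × 10^3 millimoles = 2.57
Sum: 5.31 + 500 + 480 + 2.57 = 987.88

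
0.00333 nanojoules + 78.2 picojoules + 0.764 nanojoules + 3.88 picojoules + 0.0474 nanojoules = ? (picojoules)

896.81 picojoules

In picojoules:
  0.00333 nanojoules = 0.00333 × 10^3 picojoules = 3.33
  78.2 picojoules → 78.2
  0.764 nanojoules = 0.764 × 10^3 picojoules = 764
  3.88 picojoules → 3.88
  0.0474 nanojoules = 0.0474 × 10^3 picojoules = 47.4
Sum: 3.33 + 78.2 + 764 + 3.88 + 47.4 = 896.81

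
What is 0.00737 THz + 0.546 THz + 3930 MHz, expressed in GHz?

557.3 GHz

In GHz:
  0.00737 THz = 0.00737 × 10^3 GHz = 7.37
  0.546 THz = 0.546 × 10^3 GHz = 546
  3930 MHz = 3930 × 10^-3 GHz = 3.93
Sum: 7.37 + 546 + 3.93 = 557.3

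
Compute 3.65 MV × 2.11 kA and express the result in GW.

7.7015 GW

3.65 × 10^6 × 2.11 × 10^3 = 7.7015 × 10^9 W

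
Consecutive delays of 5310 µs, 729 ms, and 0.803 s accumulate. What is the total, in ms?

1537.31 ms

In ms:
  5310 µs = 5310e-3 ms = 5.31
  729 ms → 729
  0.803 s = 0.803e3 ms = 803
Sum: 5.31 + 729 + 803 = 1537.31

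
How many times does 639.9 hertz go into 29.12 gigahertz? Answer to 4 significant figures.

45510000

(29.12 × 10^9) / (639.9) = 0.045507 × 10^9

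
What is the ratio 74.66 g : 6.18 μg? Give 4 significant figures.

12080000

(74.66) / (6.18 × 10⁻⁶) = 12.081 × 10⁶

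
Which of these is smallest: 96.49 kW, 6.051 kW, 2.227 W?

96.49 kW = 96490 W
6.051 kW = 6051 W
2.227 W = 2.227 W

2.227 W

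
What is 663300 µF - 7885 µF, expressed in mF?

In mF:
  663300 µF = 663300e-3 mF = 663.3
  7885 µF = 7885e-3 mF = 7.885
Difference: 663.3 - 7.885 = 655.415

655.415 mF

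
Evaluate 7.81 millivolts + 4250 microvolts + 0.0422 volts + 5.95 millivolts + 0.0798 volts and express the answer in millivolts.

140.01 millivolts

In millivolts:
  7.81 millivolts → 7.81
  4250 microvolts = 4250 × 10⁻³ millivolts = 4.25
  0.0422 volts = 0.0422 × 10³ millivolts = 42.2
  5.95 millivolts → 5.95
  0.0798 volts = 0.0798 × 10³ millivolts = 79.8
Sum: 7.81 + 4.25 + 42.2 + 5.95 + 79.8 = 140.01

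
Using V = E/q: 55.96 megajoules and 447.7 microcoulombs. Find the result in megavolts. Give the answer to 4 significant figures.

(55.96 × 10⁶) / (447.7 × 10⁻⁶) = 0.124994 × 10¹² V

125000 megavolts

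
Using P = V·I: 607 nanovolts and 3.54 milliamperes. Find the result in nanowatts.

607e-9 × 3.54e-3 = 2148.78e-12 W

2.14878 nanowatts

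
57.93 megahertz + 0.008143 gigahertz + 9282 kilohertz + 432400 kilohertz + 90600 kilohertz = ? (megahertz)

In megahertz:
  57.93 megahertz → 57.93
  0.008143 gigahertz = 0.008143 × 10³ megahertz = 8.143
  9282 kilohertz = 9282 × 10⁻³ megahertz = 9.282
  432400 kilohertz = 432400 × 10⁻³ megahertz = 432.4
  90600 kilohertz = 90600 × 10⁻³ megahertz = 90.6
Sum: 57.93 + 8.143 + 9.282 + 432.4 + 90.6 = 598.355

598.355 megahertz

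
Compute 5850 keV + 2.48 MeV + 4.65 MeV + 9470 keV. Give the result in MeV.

In MeV:
  5850 keV = 5850e-3 MeV = 5.85
  2.48 MeV → 2.48
  4.65 MeV → 4.65
  9470 keV = 9470e-3 MeV = 9.47
Sum: 5.85 + 2.48 + 4.65 + 9.47 = 22.45

22.45 MeV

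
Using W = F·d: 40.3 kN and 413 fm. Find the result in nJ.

16.6439 nJ

40.3 × 10³ × 413 × 10⁻¹⁵ = 16643.9 × 10⁻¹² J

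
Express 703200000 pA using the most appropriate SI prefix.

703.2 µA

= 703.2 × 10⁻⁶ A; 10⁻⁶ is micro.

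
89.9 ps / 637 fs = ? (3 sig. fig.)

(89.9 × 10⁻¹²) / (637 × 10⁻¹⁵) = 0.1411 × 10³

141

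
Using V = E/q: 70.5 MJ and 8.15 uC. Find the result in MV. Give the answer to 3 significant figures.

(70.5e6) / (8.15e-6) = 8.6503e12 V

8650000 MV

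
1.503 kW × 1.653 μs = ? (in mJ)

2.484459 mJ

1.503e3 × 1.653e-6 = 2.484459e-3 J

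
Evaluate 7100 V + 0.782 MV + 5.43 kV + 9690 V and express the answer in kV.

In kV:
  7100 V = 7100 × 10⁻³ kV = 7.1
  0.782 MV = 0.782 × 10³ kV = 782
  5.43 kV → 5.43
  9690 V = 9690 × 10⁻³ kV = 9.69
Sum: 7.1 + 782 + 5.43 + 9.69 = 804.22

804.22 kV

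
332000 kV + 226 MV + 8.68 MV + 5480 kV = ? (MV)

In MV:
  332000 kV = 332000e-3 MV = 332
  226 MV → 226
  8.68 MV → 8.68
  5480 kV = 5480e-3 MV = 5.48
Sum: 332 + 226 + 8.68 + 5.48 = 572.16

572.16 MV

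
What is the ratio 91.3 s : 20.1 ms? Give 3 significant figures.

4540

(91.3) / (20.1 × 10^-3) = 4.542 × 10^3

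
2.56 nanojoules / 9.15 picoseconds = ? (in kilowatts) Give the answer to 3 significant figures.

0.280 kilowatts

(2.56 × 10^-9) / (9.15 × 10^-12) = 0.27978 × 10^3 W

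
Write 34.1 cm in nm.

341000000 nm

centi = 10^-2, nano = 10^-9; factor is 10^7.
34.1 × 10^7 = 341000000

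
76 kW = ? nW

76000000000000 nW

kilo = 10^3, nano = 10^-9; factor is 10^12.
76 × 10^12 = 76000000000000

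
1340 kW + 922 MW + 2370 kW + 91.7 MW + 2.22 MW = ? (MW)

1019.63 MW

In MW:
  1340 kW = 1340e-3 MW = 1.34
  922 MW → 922
  2370 kW = 2370e-3 MW = 2.37
  91.7 MW → 91.7
  2.22 MW → 2.22
Sum: 1.34 + 922 + 2.37 + 91.7 + 2.22 = 1019.63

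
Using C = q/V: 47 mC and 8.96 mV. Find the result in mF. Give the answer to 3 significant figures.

5250 mF

(47 × 10⁻³) / (8.96 × 10⁻³) = 5.2455 F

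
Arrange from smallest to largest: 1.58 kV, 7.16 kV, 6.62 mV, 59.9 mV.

1.58 kV = 1580 V
7.16 kV = 7160 V
6.62 mV = 0.00662 V
59.9 mV = 0.0599 V

6.62 mV < 59.9 mV < 1.58 kV < 7.16 kV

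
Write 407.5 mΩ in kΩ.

0.0004075 kΩ

milli = 10⁻³, kilo = 10³; factor is 10⁻⁶.
407.5 × 10⁻⁶ = 0.0004075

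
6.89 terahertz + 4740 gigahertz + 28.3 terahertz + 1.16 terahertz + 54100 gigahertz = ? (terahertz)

In terahertz:
  6.89 terahertz → 6.89
  4740 gigahertz = 4740e-3 terahertz = 4.74
  28.3 terahertz → 28.3
  1.16 terahertz → 1.16
  54100 gigahertz = 54100e-3 terahertz = 54.1
Sum: 6.89 + 4.74 + 28.3 + 1.16 + 54.1 = 95.19

95.19 terahertz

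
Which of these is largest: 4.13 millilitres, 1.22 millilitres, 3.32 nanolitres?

4.13 millilitres

4.13 millilitres = 0.00413 litres
1.22 millilitres = 0.00122 litres
3.32 nanolitres = 0.00000000332 litres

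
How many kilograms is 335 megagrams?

335000 kilograms

mega = 10^6, kilo = 10^3; factor is 10^3.
335 × 10^3 = 335000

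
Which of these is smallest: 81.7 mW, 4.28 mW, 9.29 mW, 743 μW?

81.7 mW = 0.0817 W
4.28 mW = 0.00428 W
9.29 mW = 0.00929 W
743 μW = 0.000743 W

743 μW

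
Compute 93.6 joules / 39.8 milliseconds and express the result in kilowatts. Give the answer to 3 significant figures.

(93.6) / (39.8 × 10⁻³) = 2.3518 × 10³ W

2.35 kilowatts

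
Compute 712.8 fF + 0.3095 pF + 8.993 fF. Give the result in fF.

In fF:
  712.8 fF → 712.8
  0.3095 pF = 0.3095 × 10³ fF = 309.5
  8.993 fF → 8.993
Sum: 712.8 + 309.5 + 8.993 = 1031.293

1031.293 fF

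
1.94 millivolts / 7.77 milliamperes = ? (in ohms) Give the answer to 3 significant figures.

0.250 ohms

(1.94e-3) / (7.77e-3) = 0.24968 Ω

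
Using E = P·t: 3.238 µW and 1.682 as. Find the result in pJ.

3.238 × 10^-6 × 1.682 × 10^-18 = 5.446316 × 10^-24 J

0.000000000005446316 pJ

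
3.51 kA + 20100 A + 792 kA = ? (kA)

In kA:
  3.51 kA → 3.51
  20100 A = 20100 × 10^-3 kA = 20.1
  792 kA → 792
Sum: 3.51 + 20.1 + 792 = 815.61

815.61 kA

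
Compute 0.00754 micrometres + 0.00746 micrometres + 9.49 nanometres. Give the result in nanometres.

In nanometres:
  0.00754 micrometres = 0.00754e3 nanometres = 7.54
  0.00746 micrometres = 0.00746e3 nanometres = 7.46
  9.49 nanometres → 9.49
Sum: 7.54 + 7.46 + 9.49 = 24.49

24.49 nanometres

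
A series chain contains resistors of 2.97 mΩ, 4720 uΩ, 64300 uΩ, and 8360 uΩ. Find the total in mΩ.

80.35 mΩ

In mΩ:
  2.97 mΩ → 2.97
  4720 uΩ = 4720 × 10⁻³ mΩ = 4.72
  64300 uΩ = 64300 × 10⁻³ mΩ = 64.3
  8360 uΩ = 8360 × 10⁻³ mΩ = 8.36
Sum: 2.97 + 4.72 + 64.3 + 8.36 = 80.35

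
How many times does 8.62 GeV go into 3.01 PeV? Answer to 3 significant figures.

(3.01 × 10^15) / (8.62 × 10^9) = 0.3492 × 10^6

349000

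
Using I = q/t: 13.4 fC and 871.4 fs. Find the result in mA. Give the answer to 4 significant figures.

15.38 mA

(13.4 × 10^-15) / (871.4 × 10^-15) = 0.0153776 A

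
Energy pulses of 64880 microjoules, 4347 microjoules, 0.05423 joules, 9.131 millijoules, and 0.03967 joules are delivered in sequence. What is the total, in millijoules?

In millijoules:
  64880 microjoules = 64880e-3 millijoules = 64.88
  4347 microjoules = 4347e-3 millijoules = 4.347
  0.05423 joules = 0.05423e3 millijoules = 54.23
  9.131 millijoules → 9.131
  0.03967 joules = 0.03967e3 millijoules = 39.67
Sum: 64.88 + 4.347 + 54.23 + 9.131 + 39.67 = 172.258

172.258 millijoules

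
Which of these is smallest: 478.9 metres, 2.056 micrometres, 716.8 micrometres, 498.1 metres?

2.056 micrometres

478.9 metres = 478.9 metres
2.056 micrometres = 0.000002056 metres
716.8 micrometres = 0.0007168 metres
498.1 metres = 498.1 metres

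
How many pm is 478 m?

478000000000000 pm

(no prefix) = 10^0, pico = 10^-12; factor is 10^12.
478 × 10^12 = 478000000000000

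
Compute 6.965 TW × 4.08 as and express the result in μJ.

6.965 × 10^12 × 4.08 × 10^-18 = 28.4172 × 10^-6 J

28.4172 μJ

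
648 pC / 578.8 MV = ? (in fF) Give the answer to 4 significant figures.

(648 × 10⁻¹²) / (578.8 × 10⁶) = 1.11956 × 10⁻¹⁸ F

0.001120 fF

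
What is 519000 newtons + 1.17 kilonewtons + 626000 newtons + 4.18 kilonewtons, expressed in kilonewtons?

1150.35 kilonewtons

In kilonewtons:
  519000 newtons = 519000 × 10⁻³ kilonewtons = 519
  1.17 kilonewtons → 1.17
  626000 newtons = 626000 × 10⁻³ kilonewtons = 626
  4.18 kilonewtons → 4.18
Sum: 519 + 1.17 + 626 + 4.18 = 1150.35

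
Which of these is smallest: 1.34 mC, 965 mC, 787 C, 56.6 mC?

1.34 mC

1.34 mC = 0.00134 C
965 mC = 0.965 C
787 C = 787 C
56.6 mC = 0.0566 C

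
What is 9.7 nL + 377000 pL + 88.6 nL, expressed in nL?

In nL:
  9.7 nL → 9.7
  377000 pL = 377000e-3 nL = 377
  88.6 nL → 88.6
Sum: 9.7 + 377 + 88.6 = 475.3

475.3 nL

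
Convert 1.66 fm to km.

femto = 1e-15, kilo = 1e3; factor is 1e-18.
1.66 × 1e-18 = 0.00000000000000000166

0.00000000000000000166 km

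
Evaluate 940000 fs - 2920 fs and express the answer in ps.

937.08 ps

In ps:
  940000 fs = 940000 × 10⁻³ ps = 940
  2920 fs = 2920 × 10⁻³ ps = 2.92
Difference: 940 - 2.92 = 937.08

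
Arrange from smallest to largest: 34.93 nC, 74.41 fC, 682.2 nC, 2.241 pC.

74.41 fC < 2.241 pC < 34.93 nC < 682.2 nC

34.93 nC = 0.00000003493 C
74.41 fC = 0.00000000000007441 C
682.2 nC = 0.0000006822 C
2.241 pC = 0.000000000002241 C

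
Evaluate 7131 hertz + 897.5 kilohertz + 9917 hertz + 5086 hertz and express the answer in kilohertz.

919.634 kilohertz

In kilohertz:
  7131 hertz = 7131 × 10^-3 kilohertz = 7.131
  897.5 kilohertz → 897.5
  9917 hertz = 9917 × 10^-3 kilohertz = 9.917
  5086 hertz = 5086 × 10^-3 kilohertz = 5.086
Sum: 7.131 + 897.5 + 9.917 + 5.086 = 919.634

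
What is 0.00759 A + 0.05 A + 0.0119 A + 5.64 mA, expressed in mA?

In mA:
  0.00759 A = 0.00759 × 10^3 mA = 7.59
  0.05 A = 0.05 × 10^3 mA = 50
  0.0119 A = 0.0119 × 10^3 mA = 11.9
  5.64 mA → 5.64
Sum: 7.59 + 50 + 11.9 + 5.64 = 75.13

75.13 mA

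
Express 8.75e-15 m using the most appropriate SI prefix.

= 8.75e-15 m; 1e-15 is femto.

8.75 fm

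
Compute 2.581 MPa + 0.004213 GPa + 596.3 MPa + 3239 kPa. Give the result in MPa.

606.333 MPa

In MPa:
  2.581 MPa → 2.581
  0.004213 GPa = 0.004213 × 10³ MPa = 4.213
  596.3 MPa → 596.3
  3239 kPa = 3239 × 10⁻³ MPa = 3.239
Sum: 2.581 + 4.213 + 596.3 + 3.239 = 606.333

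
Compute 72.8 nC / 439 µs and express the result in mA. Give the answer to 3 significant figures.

(72.8 × 10⁻⁹) / (439 × 10⁻⁶) = 0.16583 × 10⁻³ A

0.166 mA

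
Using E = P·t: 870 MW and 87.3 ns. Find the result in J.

870e6 × 87.3e-9 = 75951e-3 J

75.951 J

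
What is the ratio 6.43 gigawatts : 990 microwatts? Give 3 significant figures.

(6.43e9) / (990e-6) = 0.006495e15

6490000000000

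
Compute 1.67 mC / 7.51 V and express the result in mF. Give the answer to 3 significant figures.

(1.67 × 10^-3) / (7.51) = 0.22237 × 10^-3 F

0.222 mF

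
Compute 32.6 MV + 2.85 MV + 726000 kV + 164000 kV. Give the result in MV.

925.45 MV

In MV:
  32.6 MV → 32.6
  2.85 MV → 2.85
  726000 kV = 726000e-3 MV = 726
  164000 kV = 164000e-3 MV = 164
Sum: 32.6 + 2.85 + 726 + 164 = 925.45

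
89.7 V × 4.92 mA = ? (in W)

89.7 × 4.92 × 10^-3 = 441.324 × 10^-3 W

0.441324 W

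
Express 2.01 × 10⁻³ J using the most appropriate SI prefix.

= 2.01 × 10⁻³ J; 10⁻³ is milli.

2.01 mJ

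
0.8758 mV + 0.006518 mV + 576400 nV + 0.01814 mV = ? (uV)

1476.858 uV

In uV:
  0.8758 mV = 0.8758 × 10^3 uV = 875.8
  0.006518 mV = 0.006518 × 10^3 uV = 6.518
  576400 nV = 576400 × 10^-3 uV = 576.4
  0.01814 mV = 0.01814 × 10^3 uV = 18.14
Sum: 875.8 + 6.518 + 576.4 + 18.14 = 1476.858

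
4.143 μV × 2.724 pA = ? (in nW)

4.143 × 10⁻⁶ × 2.724 × 10⁻¹² = 11.285532 × 10⁻¹⁸ W

0.000000011285532 nW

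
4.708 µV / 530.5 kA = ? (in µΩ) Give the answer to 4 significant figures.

0.000008875 µΩ

(4.708 × 10⁻⁶) / (530.5 × 10³) = 0.00887465 × 10⁻⁹ Ω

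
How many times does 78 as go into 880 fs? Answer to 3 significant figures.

11300

(880 × 10⁻¹⁵) / (78 × 10⁻¹⁸) = 11.28 × 10³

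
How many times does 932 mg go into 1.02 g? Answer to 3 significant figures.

(1.02) / (932 × 10⁻³) = 0.001094 × 10³

1.09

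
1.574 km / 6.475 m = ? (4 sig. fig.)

(1.574 × 10^3) / (6.475) = 0.24309 × 10^3

243.1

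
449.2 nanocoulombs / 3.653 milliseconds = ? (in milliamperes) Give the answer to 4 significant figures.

0.1230 milliamperes

(449.2 × 10⁻⁹) / (3.653 × 10⁻³) = 122.967 × 10⁻⁶ A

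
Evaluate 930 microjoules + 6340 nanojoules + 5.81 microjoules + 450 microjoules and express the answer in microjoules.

In microjoules:
  930 microjoules → 930
  6340 nanojoules = 6340e-3 microjoules = 6.34
  5.81 microjoules → 5.81
  450 microjoules → 450
Sum: 930 + 6.34 + 5.81 + 450 = 1392.15

1392.15 microjoules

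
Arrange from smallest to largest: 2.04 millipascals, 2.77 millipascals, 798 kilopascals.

2.04 millipascals = 0.00204 pascals
2.77 millipascals = 0.00277 pascals
798 kilopascals = 798000 pascals

2.04 millipascals < 2.77 millipascals < 798 kilopascals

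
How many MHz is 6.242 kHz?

0.006242 MHz

kilo = 1e3, mega = 1e6; factor is 1e-3.
6.242 × 1e-3 = 0.006242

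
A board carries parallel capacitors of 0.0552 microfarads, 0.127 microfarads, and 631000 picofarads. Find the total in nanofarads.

813.2 nanofarads

In nanofarads:
  0.0552 microfarads = 0.0552e3 nanofarads = 55.2
  0.127 microfarads = 0.127e3 nanofarads = 127
  631000 picofarads = 631000e-3 nanofarads = 631
Sum: 55.2 + 127 + 631 = 813.2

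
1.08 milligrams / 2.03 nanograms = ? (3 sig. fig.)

(1.08e-3) / (2.03e-9) = 0.532e6

532000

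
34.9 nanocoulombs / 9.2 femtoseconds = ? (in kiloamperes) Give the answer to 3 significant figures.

3790 kiloamperes

(34.9 × 10⁻⁹) / (9.2 × 10⁻¹⁵) = 3.7935 × 10⁶ A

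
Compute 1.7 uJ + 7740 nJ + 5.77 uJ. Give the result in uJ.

In uJ:
  1.7 uJ → 1.7
  7740 nJ = 7740 × 10⁻³ uJ = 7.74
  5.77 uJ → 5.77
Sum: 1.7 + 7.74 + 5.77 = 15.21

15.21 uJ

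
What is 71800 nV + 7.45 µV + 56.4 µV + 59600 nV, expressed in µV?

In µV:
  71800 nV = 71800 × 10^-3 µV = 71.8
  7.45 µV → 7.45
  56.4 µV → 56.4
  59600 nV = 59600 × 10^-3 µV = 59.6
Sum: 71.8 + 7.45 + 56.4 + 59.6 = 195.25

195.25 µV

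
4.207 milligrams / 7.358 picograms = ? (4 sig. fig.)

571800000

(4.207e-3) / (7.358e-12) = 0.57176e9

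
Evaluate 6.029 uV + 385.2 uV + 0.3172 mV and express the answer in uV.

708.429 uV

In uV:
  6.029 uV → 6.029
  385.2 uV → 385.2
  0.3172 mV = 0.3172 × 10³ uV = 317.2
Sum: 6.029 + 385.2 + 317.2 = 708.429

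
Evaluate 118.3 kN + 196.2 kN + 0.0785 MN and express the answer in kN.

In kN:
  118.3 kN → 118.3
  196.2 kN → 196.2
  0.0785 MN = 0.0785e3 kN = 78.5
Sum: 118.3 + 196.2 + 78.5 = 393

393 kN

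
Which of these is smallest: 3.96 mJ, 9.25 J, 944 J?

3.96 mJ = 0.00396 J
9.25 J = 9.25 J
944 J = 944 J

3.96 mJ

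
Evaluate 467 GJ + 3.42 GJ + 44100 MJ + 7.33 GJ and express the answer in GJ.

In GJ:
  467 GJ → 467
  3.42 GJ → 3.42
  44100 MJ = 44100 × 10⁻³ GJ = 44.1
  7.33 GJ → 7.33
Sum: 467 + 3.42 + 44.1 + 7.33 = 521.85

521.85 GJ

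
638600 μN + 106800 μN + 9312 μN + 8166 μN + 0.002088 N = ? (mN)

In mN:
  638600 μN = 638600e-3 mN = 638.6
  106800 μN = 106800e-3 mN = 106.8
  9312 μN = 9312e-3 mN = 9.312
  8166 μN = 8166e-3 mN = 8.166
  0.002088 N = 0.002088e3 mN = 2.088
Sum: 638.6 + 106.8 + 9.312 + 8.166 + 2.088 = 764.966

764.966 mN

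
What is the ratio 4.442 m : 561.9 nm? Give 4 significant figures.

7905000

(4.442) / (561.9e-9) = 0.0079053e9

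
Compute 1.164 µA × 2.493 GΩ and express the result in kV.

2.901852 kV

1.164 × 10⁻⁶ × 2.493 × 10⁹ = 2.901852 × 10³ V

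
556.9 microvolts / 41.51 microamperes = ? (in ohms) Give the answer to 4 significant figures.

13.42 ohms

(556.9e-6) / (41.51e-6) = 13.416 Ω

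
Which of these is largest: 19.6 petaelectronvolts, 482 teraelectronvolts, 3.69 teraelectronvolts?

19.6 petaelectronvolts = 19600000000000000 electronvolts
482 teraelectronvolts = 482000000000000 electronvolts
3.69 teraelectronvolts = 3690000000000 electronvolts

19.6 petaelectronvolts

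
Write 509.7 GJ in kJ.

giga = 10^9, kilo = 10^3; factor is 10^6.
509.7 × 10^6 = 509700000

509700000 kJ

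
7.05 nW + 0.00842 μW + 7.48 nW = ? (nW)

In nW:
  7.05 nW → 7.05
  0.00842 μW = 0.00842 × 10^3 nW = 8.42
  7.48 nW → 7.48
Sum: 7.05 + 8.42 + 7.48 = 22.95

22.95 nW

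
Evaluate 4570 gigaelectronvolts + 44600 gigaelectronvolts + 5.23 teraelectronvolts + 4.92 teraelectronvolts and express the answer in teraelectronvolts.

59.32 teraelectronvolts

In teraelectronvolts:
  4570 gigaelectronvolts = 4570 × 10⁻³ teraelectronvolts = 4.57
  44600 gigaelectronvolts = 44600 × 10⁻³ teraelectronvolts = 44.6
  5.23 teraelectronvolts → 5.23
  4.92 teraelectronvolts → 4.92
Sum: 4.57 + 44.6 + 5.23 + 4.92 = 59.32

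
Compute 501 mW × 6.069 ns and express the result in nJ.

3.040569 nJ

501e-3 × 6.069e-9 = 3040.569e-12 J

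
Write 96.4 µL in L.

0.0000964 L

micro = 1e-6, (no prefix) = 1e0; factor is 1e-6.
96.4 × 1e-6 = 0.0000964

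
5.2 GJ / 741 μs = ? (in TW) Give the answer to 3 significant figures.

(5.2 × 10⁹) / (741 × 10⁻⁶) = 0.0070175 × 10¹⁵ W

7.02 TW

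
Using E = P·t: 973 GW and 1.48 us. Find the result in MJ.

973 × 10⁹ × 1.48 × 10⁻⁶ = 1440.04 × 10³ J

1.44004 MJ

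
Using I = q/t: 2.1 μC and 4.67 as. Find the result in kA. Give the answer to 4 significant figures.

(2.1 × 10⁻⁶) / (4.67 × 10⁻¹⁸) = 0.449679 × 10¹² A

449700000 kA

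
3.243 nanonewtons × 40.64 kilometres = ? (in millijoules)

0.13179552 millijoules

3.243 × 10⁻⁹ × 40.64 × 10³ = 131.79552 × 10⁻⁶ J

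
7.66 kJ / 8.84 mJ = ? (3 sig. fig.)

867000

(7.66 × 10^3) / (8.84 × 10^-3) = 0.8665 × 10^6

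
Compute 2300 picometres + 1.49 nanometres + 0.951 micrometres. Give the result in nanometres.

954.79 nanometres

In nanometres:
  2300 picometres = 2300 × 10⁻³ nanometres = 2.3
  1.49 nanometres → 1.49
  0.951 micrometres = 0.951 × 10³ nanometres = 951
Sum: 2.3 + 1.49 + 951 = 954.79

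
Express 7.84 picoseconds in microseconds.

0.00000784 microseconds

pico = 10^-12, micro = 10^-6; factor is 10^-6.
7.84 × 10^-6 = 0.00000784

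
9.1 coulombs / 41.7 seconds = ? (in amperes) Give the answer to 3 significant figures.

(9.1) / (41.7) = 0.21823 A

0.218 amperes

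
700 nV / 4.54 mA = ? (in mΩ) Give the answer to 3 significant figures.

(700 × 10⁻⁹) / (4.54 × 10⁻³) = 154.19 × 10⁻⁶ Ω

0.154 mΩ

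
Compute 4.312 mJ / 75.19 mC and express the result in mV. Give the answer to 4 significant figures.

57.35 mV

(4.312 × 10^-3) / (75.19 × 10^-3) = 0.0573481 V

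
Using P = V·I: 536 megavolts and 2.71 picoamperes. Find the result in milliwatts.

1.45256 milliwatts

536 × 10^6 × 2.71 × 10^-12 = 1452.56 × 10^-6 W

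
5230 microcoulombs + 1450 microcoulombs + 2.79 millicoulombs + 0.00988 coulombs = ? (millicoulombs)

In millicoulombs:
  5230 microcoulombs = 5230 × 10⁻³ millicoulombs = 5.23
  1450 microcoulombs = 1450 × 10⁻³ millicoulombs = 1.45
  2.79 millicoulombs → 2.79
  0.00988 coulombs = 0.00988 × 10³ millicoulombs = 9.88
Sum: 5.23 + 1.45 + 2.79 + 9.88 = 19.35

19.35 millicoulombs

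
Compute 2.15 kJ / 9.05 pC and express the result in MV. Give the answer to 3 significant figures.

238000000 MV

(2.15 × 10³) / (9.05 × 10⁻¹²) = 0.23757 × 10¹⁵ V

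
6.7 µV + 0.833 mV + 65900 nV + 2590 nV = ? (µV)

908.19 µV

In µV:
  6.7 µV → 6.7
  0.833 mV = 0.833 × 10^3 µV = 833
  65900 nV = 65900 × 10^-3 µV = 65.9
  2590 nV = 2590 × 10^-3 µV = 2.59
Sum: 6.7 + 833 + 65.9 + 2.59 = 908.19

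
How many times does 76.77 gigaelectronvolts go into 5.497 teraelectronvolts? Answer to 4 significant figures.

71.60

(5.497 × 10^12) / (76.77 × 10^9) = 0.071603 × 10^3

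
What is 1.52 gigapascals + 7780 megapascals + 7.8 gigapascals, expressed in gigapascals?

In gigapascals:
  1.52 gigapascals → 1.52
  7780 megapascals = 7780 × 10⁻³ gigapascals = 7.78
  7.8 gigapascals → 7.8
Sum: 1.52 + 7.78 + 7.8 = 17.1

17.1 gigapascals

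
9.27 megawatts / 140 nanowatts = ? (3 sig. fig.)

(9.27 × 10⁶) / (140 × 10⁻⁹) = 0.06621 × 10¹⁵

66200000000000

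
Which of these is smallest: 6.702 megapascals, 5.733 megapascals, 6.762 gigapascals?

6.702 megapascals = 6702000 pascals
5.733 megapascals = 5733000 pascals
6.762 gigapascals = 6762000000 pascals

5.733 megapascals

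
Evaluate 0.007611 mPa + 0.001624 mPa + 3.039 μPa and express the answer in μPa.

12.274 μPa

In μPa:
  0.007611 mPa = 0.007611e3 μPa = 7.611
  0.001624 mPa = 0.001624e3 μPa = 1.624
  3.039 μPa → 3.039
Sum: 7.611 + 1.624 + 3.039 = 12.274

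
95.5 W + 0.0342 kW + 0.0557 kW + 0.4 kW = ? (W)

In W:
  95.5 W → 95.5
  0.0342 kW = 0.0342e3 W = 34.2
  0.0557 kW = 0.0557e3 W = 55.7
  0.4 kW = 0.4e3 W = 400
Sum: 95.5 + 34.2 + 55.7 + 400 = 585.4

585.4 W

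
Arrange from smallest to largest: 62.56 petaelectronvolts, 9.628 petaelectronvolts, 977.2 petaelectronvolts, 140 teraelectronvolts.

62.56 petaelectronvolts = 62560000000000000 electronvolts
9.628 petaelectronvolts = 9628000000000000 electronvolts
977.2 petaelectronvolts = 977200000000000000 electronvolts
140 teraelectronvolts = 140000000000000 electronvolts

140 teraelectronvolts < 9.628 petaelectronvolts < 62.56 petaelectronvolts < 977.2 petaelectronvolts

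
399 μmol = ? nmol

micro = 10^-6, nano = 10^-9; factor is 10^3.
399 × 10^3 = 399000

399000 nmol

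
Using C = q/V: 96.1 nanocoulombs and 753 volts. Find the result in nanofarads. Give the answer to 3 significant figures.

0.128 nanofarads

(96.1 × 10^-9) / (753) = 0.12762 × 10^-9 F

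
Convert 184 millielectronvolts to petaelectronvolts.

milli = 10^-3, peta = 10^15; factor is 10^-18.
184 × 10^-18 = 0.000000000000000184

0.000000000000000184 petaelectronvolts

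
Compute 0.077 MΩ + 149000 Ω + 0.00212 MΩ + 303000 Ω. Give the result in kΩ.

In kΩ:
  0.077 MΩ = 0.077e3 kΩ = 77
  149000 Ω = 149000e-3 kΩ = 149
  0.00212 MΩ = 0.00212e3 kΩ = 2.12
  303000 Ω = 303000e-3 kΩ = 303
Sum: 77 + 149 + 2.12 + 303 = 531.12

531.12 kΩ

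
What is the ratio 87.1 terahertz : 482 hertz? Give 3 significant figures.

181000000000

(87.1 × 10¹²) / (482) = 0.1807 × 10¹²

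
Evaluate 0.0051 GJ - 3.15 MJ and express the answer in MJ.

1.95 MJ

In MJ:
  0.0051 GJ = 0.0051 × 10^3 MJ = 5.1
  3.15 MJ → 3.15
Difference: 5.1 - 3.15 = 1.95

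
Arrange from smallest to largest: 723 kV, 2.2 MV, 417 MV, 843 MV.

723 kV = 723000 V
2.2 MV = 2200000 V
417 MV = 417000000 V
843 MV = 843000000 V

723 kV < 2.2 MV < 417 MV < 843 MV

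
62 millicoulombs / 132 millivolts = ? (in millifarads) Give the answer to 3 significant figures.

470 millifarads

(62e-3) / (132e-3) = 0.4697 F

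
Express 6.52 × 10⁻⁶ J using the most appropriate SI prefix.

= 6.52 × 10⁻⁶ J; 10⁻⁶ is micro.

6.52 µJ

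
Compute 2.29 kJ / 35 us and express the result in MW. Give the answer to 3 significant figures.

(2.29 × 10³) / (35 × 10⁻⁶) = 0.065429 × 10⁹ W

65.4 MW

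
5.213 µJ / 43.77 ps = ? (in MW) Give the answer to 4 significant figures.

0.1191 MW

(5.213 × 10⁻⁶) / (43.77 × 10⁻¹²) = 0.1191 × 10⁶ W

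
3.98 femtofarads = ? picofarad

femto = 10⁻¹⁵, pico = 10⁻¹²; factor is 10⁻³.
3.98 × 10⁻³ = 0.00398

0.00398 picofarads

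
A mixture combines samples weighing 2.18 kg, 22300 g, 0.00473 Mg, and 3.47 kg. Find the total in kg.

32.68 kg

In kg:
  2.18 kg → 2.18
  22300 g = 22300 × 10^-3 kg = 22.3
  0.00473 Mg = 0.00473 × 10^3 kg = 4.73
  3.47 kg → 3.47
Sum: 2.18 + 22.3 + 4.73 + 3.47 = 32.68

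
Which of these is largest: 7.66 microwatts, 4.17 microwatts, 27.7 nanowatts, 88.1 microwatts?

7.66 microwatts = 0.00000766 watts
4.17 microwatts = 0.00000417 watts
27.7 nanowatts = 0.0000000277 watts
88.1 microwatts = 0.0000881 watts

88.1 microwatts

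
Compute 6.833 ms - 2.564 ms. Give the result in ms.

4.269 ms

In ms:
  6.833 ms → 6.833
  2.564 ms → 2.564
Difference: 6.833 - 2.564 = 4.269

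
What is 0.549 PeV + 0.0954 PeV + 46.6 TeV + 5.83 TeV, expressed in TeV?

696.83 TeV

In TeV:
  0.549 PeV = 0.549 × 10³ TeV = 549
  0.0954 PeV = 0.0954 × 10³ TeV = 95.4
  46.6 TeV → 46.6
  5.83 TeV → 5.83
Sum: 549 + 95.4 + 46.6 + 5.83 = 696.83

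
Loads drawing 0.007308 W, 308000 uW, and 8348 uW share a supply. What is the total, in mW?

In mW:
  0.007308 W = 0.007308e3 mW = 7.308
  308000 uW = 308000e-3 mW = 308
  8348 uW = 8348e-3 mW = 8.348
Sum: 7.308 + 308 + 8.348 = 323.656

323.656 mW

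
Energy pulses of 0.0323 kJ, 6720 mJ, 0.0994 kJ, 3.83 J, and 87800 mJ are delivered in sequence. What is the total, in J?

230.05 J

In J:
  0.0323 kJ = 0.0323 × 10³ J = 32.3
  6720 mJ = 6720 × 10⁻³ J = 6.72
  0.0994 kJ = 0.0994 × 10³ J = 99.4
  3.83 J → 3.83
  87800 mJ = 87800 × 10⁻³ J = 87.8
Sum: 32.3 + 6.72 + 99.4 + 3.83 + 87.8 = 230.05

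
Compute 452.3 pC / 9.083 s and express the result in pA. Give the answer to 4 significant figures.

49.80 pA

(452.3e-12) / (9.083) = 49.7963e-12 A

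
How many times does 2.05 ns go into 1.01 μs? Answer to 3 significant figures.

493

(1.01e-6) / (2.05e-9) = 0.4927e3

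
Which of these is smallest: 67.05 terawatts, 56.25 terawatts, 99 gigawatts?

67.05 terawatts = 67050000000000 watts
56.25 terawatts = 56250000000000 watts
99 gigawatts = 99000000000 watts

99 gigawatts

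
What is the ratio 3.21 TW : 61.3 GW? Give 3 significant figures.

52.4

(3.21 × 10^12) / (61.3 × 10^9) = 0.05237 × 10^3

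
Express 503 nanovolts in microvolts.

0.503 microvolts

nano = 10⁻⁹, micro = 10⁻⁶; factor is 10⁻³.
503 × 10⁻³ = 0.503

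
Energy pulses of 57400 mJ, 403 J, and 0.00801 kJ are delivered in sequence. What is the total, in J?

In J:
  57400 mJ = 57400e-3 J = 57.4
  403 J → 403
  0.00801 kJ = 0.00801e3 J = 8.01
Sum: 57.4 + 403 + 8.01 = 468.41

468.41 J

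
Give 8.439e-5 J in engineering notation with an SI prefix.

= 84.39e-6 J; 1e-6 is micro.

84.39 µJ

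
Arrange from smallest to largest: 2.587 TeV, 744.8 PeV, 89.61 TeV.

2.587 TeV < 89.61 TeV < 744.8 PeV

2.587 TeV = 2587000000000 eV
744.8 PeV = 744800000000000000 eV
89.61 TeV = 89610000000000 eV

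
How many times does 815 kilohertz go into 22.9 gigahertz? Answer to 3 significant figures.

28100

(22.9 × 10⁹) / (815 × 10³) = 0.0281 × 10⁶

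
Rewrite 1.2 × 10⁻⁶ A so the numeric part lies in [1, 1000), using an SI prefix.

= 1.2 × 10⁻⁶ A; 10⁻⁶ is micro.

1.2 μA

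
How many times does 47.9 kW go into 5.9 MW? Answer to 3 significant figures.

(5.9 × 10⁶) / (47.9 × 10³) = 0.1232 × 10³

123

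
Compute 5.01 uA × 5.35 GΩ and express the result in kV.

26.8035 kV

5.01e-6 × 5.35e9 = 26.8035e3 V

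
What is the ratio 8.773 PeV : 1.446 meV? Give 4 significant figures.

6067000000000000000

(8.773 × 10^15) / (1.446 × 10^-3) = 6.0671 × 10^18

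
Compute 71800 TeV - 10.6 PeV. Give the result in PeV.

61.2 PeV

In PeV:
  71800 TeV = 71800 × 10⁻³ PeV = 71.8
  10.6 PeV → 10.6
Difference: 71.8 - 10.6 = 61.2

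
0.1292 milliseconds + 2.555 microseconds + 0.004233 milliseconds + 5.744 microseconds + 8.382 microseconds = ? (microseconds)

In microseconds:
  0.1292 milliseconds = 0.1292 × 10^3 microseconds = 129.2
  2.555 microseconds → 2.555
  0.004233 milliseconds = 0.004233 × 10^3 microseconds = 4.233
  5.744 microseconds → 5.744
  8.382 microseconds → 8.382
Sum: 129.2 + 2.555 + 4.233 + 5.744 + 8.382 = 150.114

150.114 microseconds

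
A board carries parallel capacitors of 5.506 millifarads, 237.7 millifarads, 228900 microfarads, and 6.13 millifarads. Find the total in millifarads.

478.236 millifarads

In millifarads:
  5.506 millifarads → 5.506
  237.7 millifarads → 237.7
  228900 microfarads = 228900 × 10⁻³ millifarads = 228.9
  6.13 millifarads → 6.13
Sum: 5.506 + 237.7 + 228.9 + 6.13 = 478.236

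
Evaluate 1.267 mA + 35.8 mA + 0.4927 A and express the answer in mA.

In mA:
  1.267 mA → 1.267
  35.8 mA → 35.8
  0.4927 A = 0.4927 × 10³ mA = 492.7
Sum: 1.267 + 35.8 + 492.7 = 529.767

529.767 mA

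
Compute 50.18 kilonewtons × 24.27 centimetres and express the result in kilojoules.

50.18 × 10^3 × 24.27 × 10^-2 = 1217.8686 × 10^1 J

12.178686 kilojoules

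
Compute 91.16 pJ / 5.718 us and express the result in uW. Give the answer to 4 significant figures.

15.94 uW

(91.16 × 10⁻¹²) / (5.718 × 10⁻⁶) = 15.9426 × 10⁻⁶ W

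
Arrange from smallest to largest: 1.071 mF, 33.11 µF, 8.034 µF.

1.071 mF = 0.001071 F
33.11 µF = 0.00003311 F
8.034 µF = 0.000008034 F

8.034 µF < 33.11 µF < 1.071 mF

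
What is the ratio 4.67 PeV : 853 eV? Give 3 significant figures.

(4.67e15) / (853) = 0.005475e15

5470000000000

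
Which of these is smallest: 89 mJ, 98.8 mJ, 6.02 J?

89 mJ

89 mJ = 0.089 J
98.8 mJ = 0.0988 J
6.02 J = 6.02 J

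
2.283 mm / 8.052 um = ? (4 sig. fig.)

(2.283 × 10⁻³) / (8.052 × 10⁻⁶) = 0.28353 × 10³

283.5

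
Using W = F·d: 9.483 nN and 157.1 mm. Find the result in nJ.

9.483e-9 × 157.1e-3 = 1489.7793e-12 J

1.4897793 nJ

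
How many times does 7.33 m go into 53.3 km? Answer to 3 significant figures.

(53.3 × 10^3) / (7.33) = 7.271 × 10^3

7270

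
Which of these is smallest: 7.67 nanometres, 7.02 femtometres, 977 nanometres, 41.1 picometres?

7.02 femtometres

7.67 nanometres = 0.00000000767 metres
7.02 femtometres = 0.00000000000000702 metres
977 nanometres = 0.000000977 metres
41.1 picometres = 0.0000000000411 metres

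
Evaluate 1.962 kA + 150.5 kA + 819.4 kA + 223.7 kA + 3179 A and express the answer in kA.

1198.741 kA

In kA:
  1.962 kA → 1.962
  150.5 kA → 150.5
  819.4 kA → 819.4
  223.7 kA → 223.7
  3179 A = 3179 × 10⁻³ kA = 3.179
Sum: 1.962 + 150.5 + 819.4 + 223.7 + 3.179 = 1198.741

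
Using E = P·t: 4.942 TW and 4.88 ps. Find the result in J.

4.942 × 10¹² × 4.88 × 10⁻¹² = 24.11696 J

24.11696 J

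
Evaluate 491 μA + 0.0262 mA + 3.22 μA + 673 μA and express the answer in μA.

In μA:
  491 μA → 491
  0.0262 mA = 0.0262 × 10³ μA = 26.2
  3.22 μA → 3.22
  673 μA → 673
Sum: 491 + 26.2 + 3.22 + 673 = 1193.42

1193.42 μA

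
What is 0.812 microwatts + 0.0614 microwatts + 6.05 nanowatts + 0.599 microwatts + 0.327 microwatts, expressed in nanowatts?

In nanowatts:
  0.812 microwatts = 0.812e3 nanowatts = 812
  0.0614 microwatts = 0.0614e3 nanowatts = 61.4
  6.05 nanowatts → 6.05
  0.599 microwatts = 0.599e3 nanowatts = 599
  0.327 microwatts = 0.327e3 nanowatts = 327
Sum: 812 + 61.4 + 6.05 + 599 + 327 = 1805.45

1805.45 nanowatts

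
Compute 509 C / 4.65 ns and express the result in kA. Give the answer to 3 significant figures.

109000000 kA

(509) / (4.65e-9) = 109.46e9 A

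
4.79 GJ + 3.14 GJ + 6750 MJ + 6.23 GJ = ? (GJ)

20.91 GJ

In GJ:
  4.79 GJ → 4.79
  3.14 GJ → 3.14
  6750 MJ = 6750 × 10⁻³ GJ = 6.75
  6.23 GJ → 6.23
Sum: 4.79 + 3.14 + 6.75 + 6.23 = 20.91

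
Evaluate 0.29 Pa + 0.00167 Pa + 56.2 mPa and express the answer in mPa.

347.87 mPa

In mPa:
  0.29 Pa = 0.29e3 mPa = 290
  0.00167 Pa = 0.00167e3 mPa = 1.67
  56.2 mPa → 56.2
Sum: 290 + 1.67 + 56.2 = 347.87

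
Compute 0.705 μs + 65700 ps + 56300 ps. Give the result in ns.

In ns:
  0.705 μs = 0.705 × 10^3 ns = 705
  65700 ps = 65700 × 10^-3 ns = 65.7
  56300 ps = 56300 × 10^-3 ns = 56.3
Sum: 705 + 65.7 + 56.3 = 827

827 ns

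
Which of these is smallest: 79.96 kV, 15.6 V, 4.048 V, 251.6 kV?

79.96 kV = 79960 V
15.6 V = 15.6 V
4.048 V = 4.048 V
251.6 kV = 251600 V

4.048 V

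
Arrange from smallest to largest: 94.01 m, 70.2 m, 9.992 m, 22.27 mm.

94.01 m = 94.01 m
70.2 m = 70.2 m
9.992 m = 9.992 m
22.27 mm = 0.02227 m

22.27 mm < 9.992 m < 70.2 m < 94.01 m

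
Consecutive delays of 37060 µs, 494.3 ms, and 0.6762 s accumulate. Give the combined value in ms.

1207.56 ms

In ms:
  37060 µs = 37060 × 10⁻³ ms = 37.06
  494.3 ms → 494.3
  0.6762 s = 0.6762 × 10³ ms = 676.2
Sum: 37.06 + 494.3 + 676.2 = 1207.56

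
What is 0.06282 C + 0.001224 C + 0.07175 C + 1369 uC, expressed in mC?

In mC:
  0.06282 C = 0.06282 × 10³ mC = 62.82
  0.001224 C = 0.001224 × 10³ mC = 1.224
  0.07175 C = 0.07175 × 10³ mC = 71.75
  1369 uC = 1369 × 10⁻³ mC = 1.369
Sum: 62.82 + 1.224 + 71.75 + 1.369 = 137.163

137.163 mC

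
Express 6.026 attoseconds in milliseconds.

atto = 1e-18, milli = 1e-3; factor is 1e-15.
6.026 × 1e-15 = 0.000000000000006026

0.000000000000006026 milliseconds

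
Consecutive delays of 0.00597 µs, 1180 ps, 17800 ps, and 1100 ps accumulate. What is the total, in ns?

In ns:
  0.00597 µs = 0.00597 × 10^3 ns = 5.97
  1180 ps = 1180 × 10^-3 ns = 1.18
  17800 ps = 17800 × 10^-3 ns = 17.8
  1100 ps = 1100 × 10^-3 ns = 1.1
Sum: 5.97 + 1.18 + 17.8 + 1.1 = 26.05

26.05 ns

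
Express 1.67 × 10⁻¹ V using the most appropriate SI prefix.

= 167 × 10⁻³ V; 10⁻³ is milli.

167 mV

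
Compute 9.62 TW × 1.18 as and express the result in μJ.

9.62 × 10¹² × 1.18 × 10⁻¹⁸ = 11.3516 × 10⁻⁶ J

11.3516 μJ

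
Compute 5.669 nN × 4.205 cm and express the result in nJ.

0.23838145 nJ

5.669 × 10^-9 × 4.205 × 10^-2 = 23.838145 × 10^-11 J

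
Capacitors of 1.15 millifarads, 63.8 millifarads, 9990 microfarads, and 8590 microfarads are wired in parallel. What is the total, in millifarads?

83.53 millifarads

In millifarads:
  1.15 millifarads → 1.15
  63.8 millifarads → 63.8
  9990 microfarads = 9990e-3 millifarads = 9.99
  8590 microfarads = 8590e-3 millifarads = 8.59
Sum: 1.15 + 63.8 + 9.99 + 8.59 = 83.53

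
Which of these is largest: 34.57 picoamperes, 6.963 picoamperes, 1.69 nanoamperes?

1.69 nanoamperes

34.57 picoamperes = 0.00000000003457 amperes
6.963 picoamperes = 0.000000000006963 amperes
1.69 nanoamperes = 0.00000000169 amperes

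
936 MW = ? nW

mega = 1e6, nano = 1e-9; factor is 1e15.
936 × 1e15 = 936000000000000000

936000000000000000 nW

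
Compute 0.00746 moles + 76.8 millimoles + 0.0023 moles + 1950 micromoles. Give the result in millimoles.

88.51 millimoles

In millimoles:
  0.00746 moles = 0.00746 × 10^3 millimoles = 7.46
  76.8 millimoles → 76.8
  0.0023 moles = 0.0023 × 10^3 millimoles = 2.3
  1950 micromoles = 1950 × 10^-3 millimoles = 1.95
Sum: 7.46 + 76.8 + 2.3 + 1.95 = 88.51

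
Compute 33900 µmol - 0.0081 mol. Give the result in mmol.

25.8 mmol

In mmol:
  33900 µmol = 33900e-3 mmol = 33.9
  0.0081 mol = 0.0081e3 mmol = 8.1
Difference: 33.9 - 8.1 = 25.8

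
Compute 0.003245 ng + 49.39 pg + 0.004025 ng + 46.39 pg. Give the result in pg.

103.05 pg

In pg:
  0.003245 ng = 0.003245 × 10^3 pg = 3.245
  49.39 pg → 49.39
  0.004025 ng = 0.004025 × 10^3 pg = 4.025
  46.39 pg → 46.39
Sum: 3.245 + 49.39 + 4.025 + 46.39 = 103.05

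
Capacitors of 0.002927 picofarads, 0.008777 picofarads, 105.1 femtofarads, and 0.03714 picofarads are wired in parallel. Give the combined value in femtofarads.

153.944 femtofarads

In femtofarads:
  0.002927 picofarads = 0.002927 × 10^3 femtofarads = 2.927
  0.008777 picofarads = 0.008777 × 10^3 femtofarads = 8.777
  105.1 femtofarads → 105.1
  0.03714 picofarads = 0.03714 × 10^3 femtofarads = 37.14
Sum: 2.927 + 8.777 + 105.1 + 37.14 = 153.944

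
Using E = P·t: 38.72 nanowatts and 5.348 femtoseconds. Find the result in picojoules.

0.00000000020707456 picojoules

38.72 × 10^-9 × 5.348 × 10^-15 = 207.07456 × 10^-24 J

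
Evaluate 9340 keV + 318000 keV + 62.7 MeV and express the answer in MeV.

390.04 MeV

In MeV:
  9340 keV = 9340e-3 MeV = 9.34
  318000 keV = 318000e-3 MeV = 318
  62.7 MeV → 62.7
Sum: 9.34 + 318 + 62.7 = 390.04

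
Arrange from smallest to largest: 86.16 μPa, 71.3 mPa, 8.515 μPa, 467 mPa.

8.515 μPa < 86.16 μPa < 71.3 mPa < 467 mPa

86.16 μPa = 0.00008616 Pa
71.3 mPa = 0.0713 Pa
8.515 μPa = 0.000008515 Pa
467 mPa = 0.467 Pa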